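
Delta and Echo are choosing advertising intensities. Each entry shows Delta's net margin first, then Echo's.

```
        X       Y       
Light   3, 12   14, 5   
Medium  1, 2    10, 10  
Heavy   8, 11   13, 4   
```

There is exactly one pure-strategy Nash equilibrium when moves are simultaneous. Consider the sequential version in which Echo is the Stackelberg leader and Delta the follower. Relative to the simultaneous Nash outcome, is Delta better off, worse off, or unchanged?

Work backward from Delta's decision.
- X: Delta compares 3, 1, 8 and picks Heavy; Echo would get 11.
- Y: Delta compares 14, 10, 13 and picks Light; Echo would get 5.
Echo's induced payoffs are 11, 5, so Echo commits to X. Subgame-perfect outcome: (Heavy, X) with payoffs (8, 11).
Now find the simultaneous Nash equilibrium.
Delta's best replies: X→Heavy; Y→Light.
Echo's best replies: Light→X; Medium→Y; Heavy→X.
The unique mutual best reply is (Heavy, X), giving (8, 11).
Delta earns 8 sequentially versus 8 at the Nash outcome: unchanged.

unchanged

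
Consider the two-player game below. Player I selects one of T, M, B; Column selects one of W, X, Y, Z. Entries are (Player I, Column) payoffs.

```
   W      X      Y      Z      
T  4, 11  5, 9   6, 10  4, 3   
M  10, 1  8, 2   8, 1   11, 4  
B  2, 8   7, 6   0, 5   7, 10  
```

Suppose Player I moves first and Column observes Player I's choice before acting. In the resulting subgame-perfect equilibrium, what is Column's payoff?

Work backward from Column's decision.
- T → Column plays W (best of 11, 9, 10, 3); Player I gets 4.
- M → Column plays Z (best of 1, 2, 1, 4); Player I gets 11.
- B → Column plays Z (best of 8, 6, 5, 10); Player I gets 7.
Player I's induced payoffs are 4, 11, 7, so Player I commits to M. Subgame-perfect outcome: (M, Z) with payoffs (11, 4).

4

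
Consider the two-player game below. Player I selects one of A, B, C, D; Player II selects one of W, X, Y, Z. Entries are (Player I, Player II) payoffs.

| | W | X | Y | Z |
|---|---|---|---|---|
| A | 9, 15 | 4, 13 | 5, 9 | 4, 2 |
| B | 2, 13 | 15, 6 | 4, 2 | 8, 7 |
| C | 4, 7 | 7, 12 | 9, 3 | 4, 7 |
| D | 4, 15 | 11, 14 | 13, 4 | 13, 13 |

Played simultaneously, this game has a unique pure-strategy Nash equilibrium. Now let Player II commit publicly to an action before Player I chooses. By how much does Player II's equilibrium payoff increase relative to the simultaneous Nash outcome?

Player I best-responds to each possible Player II move:
- W → Player I plays A (best of 9, 2, 4, 4); Player II gets 15.
- X → Player I plays B (best of 4, 15, 7, 11); Player II gets 6.
- Y → Player I plays D (best of 5, 4, 9, 13); Player II gets 4.
- Z → Player I plays D (best of 4, 8, 4, 13); Player II gets 13.
Among 15, 6, 4, 13, the best is 15 at W. Subgame-perfect outcome: (A, W) with payoffs (9, 15).
Now find the simultaneous Nash equilibrium.
Player I's best replies: W→A; X→B; Y→D; Z→D.
Player II's best replies: A→W; B→W; C→X; D→W.
The unique mutual best reply is (A, W), giving (9, 15).
Player II's commitment gain: 15 − 15 = 0.

0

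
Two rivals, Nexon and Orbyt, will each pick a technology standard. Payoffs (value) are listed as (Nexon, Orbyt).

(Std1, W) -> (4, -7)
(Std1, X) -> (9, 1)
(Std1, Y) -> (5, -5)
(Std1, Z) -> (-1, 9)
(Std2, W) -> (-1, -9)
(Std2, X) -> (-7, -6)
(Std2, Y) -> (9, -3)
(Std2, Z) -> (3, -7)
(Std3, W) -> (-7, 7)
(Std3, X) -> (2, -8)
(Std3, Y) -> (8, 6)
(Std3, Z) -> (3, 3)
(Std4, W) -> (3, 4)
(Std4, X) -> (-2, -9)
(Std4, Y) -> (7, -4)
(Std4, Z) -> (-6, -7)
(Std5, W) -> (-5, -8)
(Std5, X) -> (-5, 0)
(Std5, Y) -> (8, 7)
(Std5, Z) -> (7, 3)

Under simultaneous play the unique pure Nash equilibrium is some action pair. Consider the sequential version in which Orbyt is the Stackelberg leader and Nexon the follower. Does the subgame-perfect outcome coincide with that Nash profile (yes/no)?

no

Backward induction with Orbyt moving first.
- W: BR = Std1, leader payoff -7.
- X: BR = Std1, leader payoff 1.
- Y: BR = Std2, leader payoff -3.
- Z: BR = Std5, leader payoff 3.
Maximizing over -7, 1, -3, 3, Orbyt chooses Z. Subgame-perfect outcome: (Std5, Z) with payoffs (7, 3).
Now find the simultaneous Nash equilibrium.
Nexon's best replies: W→Std1; X→Std1; Y→Std2; Z→Std5.
Orbyt's best replies: Std1→Z; Std2→Y; Std3→W; Std4→W; Std5→Y.
Only (Std2, Y) has each player best-responding; Nash payoffs (9, -3).
Sequential outcome (Std5, Z) differs from the Nash profile (Std2, Y).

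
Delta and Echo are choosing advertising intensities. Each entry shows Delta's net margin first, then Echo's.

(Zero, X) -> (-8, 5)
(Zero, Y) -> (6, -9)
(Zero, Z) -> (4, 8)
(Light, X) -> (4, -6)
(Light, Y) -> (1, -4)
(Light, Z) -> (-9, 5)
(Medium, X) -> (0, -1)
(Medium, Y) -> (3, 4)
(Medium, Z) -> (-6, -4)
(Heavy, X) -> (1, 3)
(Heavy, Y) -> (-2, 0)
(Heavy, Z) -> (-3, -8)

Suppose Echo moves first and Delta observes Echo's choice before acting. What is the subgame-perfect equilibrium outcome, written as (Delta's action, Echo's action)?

Backward induction with Echo moving first.
- X → Delta plays Light (best of -8, 4, 0, 1); Echo gets -6.
- Y → Delta plays Zero (best of 6, 1, 3, -2); Echo gets -9.
- Z → Delta plays Zero (best of 4, -9, -6, -3); Echo gets 8.
Echo's induced payoffs are -6, -9, 8, so Echo commits to Z. Subgame-perfect outcome: (Zero, Z) with payoffs (4, 8).

(Zero, Z)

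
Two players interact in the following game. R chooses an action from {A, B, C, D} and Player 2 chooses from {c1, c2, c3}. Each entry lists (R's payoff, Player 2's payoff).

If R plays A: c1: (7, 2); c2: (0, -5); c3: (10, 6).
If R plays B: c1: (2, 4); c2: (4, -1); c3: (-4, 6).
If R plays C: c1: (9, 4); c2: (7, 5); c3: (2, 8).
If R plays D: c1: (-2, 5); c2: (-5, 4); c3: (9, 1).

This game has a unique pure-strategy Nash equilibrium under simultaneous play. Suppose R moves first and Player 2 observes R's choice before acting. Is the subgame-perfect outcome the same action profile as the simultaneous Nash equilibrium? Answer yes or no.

yes

Work backward from Player 2's decision.
- A: BR = c3, leader payoff 10.
- B: BR = c3, leader payoff -4.
- C: BR = c3, leader payoff 2.
- D: BR = c1, leader payoff -2.
Among 10, -4, 2, -2, the best is 10 at A. Subgame-perfect outcome: (A, c3) with payoffs (10, 6).
Under simultaneous play:
R's best replies: c1→C; c2→C; c3→A.
Player 2's best replies: A→c3; B→c3; C→c3; D→c1.
The unique mutual best reply is (A, c3), giving (10, 6).
Sequential outcome (A, c3) coincides with the Nash profile (A, c3).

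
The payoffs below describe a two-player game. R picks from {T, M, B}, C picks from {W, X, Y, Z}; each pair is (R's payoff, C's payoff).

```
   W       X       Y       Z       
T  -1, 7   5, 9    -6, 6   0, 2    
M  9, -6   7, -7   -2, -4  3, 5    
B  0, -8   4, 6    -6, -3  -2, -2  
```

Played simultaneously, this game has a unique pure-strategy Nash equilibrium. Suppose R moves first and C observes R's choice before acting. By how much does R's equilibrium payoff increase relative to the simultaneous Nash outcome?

2

Backward induction with R moving first.
- T: C compares 7, 9, 6, 2 and picks X; R would get 5.
- M: C compares -6, -7, -4, 5 and picks Z; R would get 3.
- B: C compares -8, 6, -3, -2 and picks X; R would get 4.
Maximizing over 5, 3, 4, R chooses T. Subgame-perfect outcome: (T, X) with payoffs (5, 9).
For the simultaneous game, intersect best replies.
R's best replies: W→M; X→M; Y→M; Z→M.
C's best replies: T→X; M→Z; B→X.
The unique mutual best reply is (M, Z), giving (3, 5).
R's commitment gain: 5 − 3 = 2.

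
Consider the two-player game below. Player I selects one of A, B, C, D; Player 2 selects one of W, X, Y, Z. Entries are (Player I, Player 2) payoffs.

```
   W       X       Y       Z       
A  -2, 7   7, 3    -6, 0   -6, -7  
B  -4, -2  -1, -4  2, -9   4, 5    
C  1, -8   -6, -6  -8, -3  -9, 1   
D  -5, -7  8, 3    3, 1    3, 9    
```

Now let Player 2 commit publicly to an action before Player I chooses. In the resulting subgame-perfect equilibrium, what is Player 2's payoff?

5

Work backward from Player I's decision.
- W → Player I plays C (best of -2, -4, 1, -5); Player 2 gets -8.
- X → Player I plays D (best of 7, -1, -6, 8); Player 2 gets 3.
- Y → Player I plays D (best of -6, 2, -8, 3); Player 2 gets 1.
- Z → Player I plays B (best of -6, 4, -9, 3); Player 2 gets 5.
Maximizing over -8, 3, 1, 5, Player 2 chooses Z. Subgame-perfect outcome: (B, Z) with payoffs (4, 5).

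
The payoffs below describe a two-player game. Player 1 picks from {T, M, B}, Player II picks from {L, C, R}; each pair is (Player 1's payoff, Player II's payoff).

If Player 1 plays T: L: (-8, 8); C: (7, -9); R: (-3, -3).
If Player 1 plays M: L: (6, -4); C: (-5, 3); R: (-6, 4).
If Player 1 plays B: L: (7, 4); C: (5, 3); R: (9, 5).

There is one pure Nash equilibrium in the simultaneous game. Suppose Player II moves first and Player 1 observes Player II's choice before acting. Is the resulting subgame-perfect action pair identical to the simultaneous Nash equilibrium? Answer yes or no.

yes

Solve by backward induction (Player II leads).
- L: BR = B, leader payoff 4.
- C: BR = T, leader payoff -9.
- R: BR = B, leader payoff 5.
Among 4, -9, 5, the best is 5 at R. Subgame-perfect outcome: (B, R) with payoffs (9, 5).
Now find the simultaneous Nash equilibrium.
Player 1's best replies: L→B; C→T; R→B.
Player II's best replies: T→L; M→R; B→R.
The unique mutual best reply is (B, R), giving (9, 5).
Sequential outcome (B, R) coincides with the Nash profile (B, R).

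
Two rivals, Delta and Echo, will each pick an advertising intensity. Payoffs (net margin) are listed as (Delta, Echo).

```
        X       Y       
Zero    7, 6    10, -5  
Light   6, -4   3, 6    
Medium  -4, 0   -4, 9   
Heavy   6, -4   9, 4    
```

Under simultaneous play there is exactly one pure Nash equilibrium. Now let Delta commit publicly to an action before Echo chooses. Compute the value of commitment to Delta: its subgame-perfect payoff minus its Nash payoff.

2

Work backward from Echo's decision.
- Zero: Echo compares 6, -5 and picks X; Delta would get 7.
- Light: Echo compares -4, 6 and picks Y; Delta would get 3.
- Medium: Echo compares 0, 9 and picks Y; Delta would get -4.
- Heavy: Echo compares -4, 4 and picks Y; Delta would get 9.
Delta's induced payoffs are 7, 3, -4, 9, so Delta commits to Heavy. Subgame-perfect outcome: (Heavy, Y) with payoffs (9, 4).
Now find the simultaneous Nash equilibrium.
Delta's best replies: X→Zero; Y→Zero.
Echo's best replies: Zero→X; Light→Y; Medium→Y; Heavy→Y.
Only (Zero, X) has each player best-responding; Nash payoffs (7, 6).
Delta's commitment gain: 9 − 7 = 2.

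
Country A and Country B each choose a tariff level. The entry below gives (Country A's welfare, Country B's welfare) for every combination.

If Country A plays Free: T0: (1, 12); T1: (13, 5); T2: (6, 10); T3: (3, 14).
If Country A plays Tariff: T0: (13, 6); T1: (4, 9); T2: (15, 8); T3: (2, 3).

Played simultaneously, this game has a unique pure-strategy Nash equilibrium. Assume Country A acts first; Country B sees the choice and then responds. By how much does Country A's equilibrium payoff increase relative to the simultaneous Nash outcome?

1

Work backward from Country B's decision.
- Free → Country B plays T3 (best of 12, 5, 10, 14); Country A gets 3.
- Tariff → Country B plays T1 (best of 6, 9, 8, 3); Country A gets 4.
Maximizing over 3, 4, Country A chooses Tariff. Subgame-perfect outcome: (Tariff, T1) with payoffs (4, 9).
Now find the simultaneous Nash equilibrium.
Country A's best replies: T0→Tariff; T1→Free; T2→Tariff; T3→Free.
Country B's best replies: Free→T3; Tariff→T1.
Only (Free, T3) has each player best-responding; Nash payoffs (3, 14).
Country A's commitment gain: 4 − 3 = 1.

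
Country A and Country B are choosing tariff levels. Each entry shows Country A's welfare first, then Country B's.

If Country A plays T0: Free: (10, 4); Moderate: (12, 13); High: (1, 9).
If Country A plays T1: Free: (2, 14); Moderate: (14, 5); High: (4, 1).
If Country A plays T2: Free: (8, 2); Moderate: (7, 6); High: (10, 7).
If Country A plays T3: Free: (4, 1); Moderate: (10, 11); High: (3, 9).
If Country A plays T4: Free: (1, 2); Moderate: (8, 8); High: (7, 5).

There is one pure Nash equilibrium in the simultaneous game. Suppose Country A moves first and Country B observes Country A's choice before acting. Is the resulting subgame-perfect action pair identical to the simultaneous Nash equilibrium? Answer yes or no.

Work backward from Country B's decision.
- T0 → Country B plays Moderate (best of 4, 13, 9); Country A gets 12.
- T1 → Country B plays Free (best of 14, 5, 1); Country A gets 2.
- T2 → Country B plays High (best of 2, 6, 7); Country A gets 10.
- T3 → Country B plays Moderate (best of 1, 11, 9); Country A gets 10.
- T4 → Country B plays Moderate (best of 2, 8, 5); Country A gets 8.
Among 12, 2, 10, 10, 8, the best is 12 at T0. Subgame-perfect outcome: (T0, Moderate) with payoffs (12, 13).
For the simultaneous game, intersect best replies.
Country A's best replies: Free→T0; Moderate→T1; High→T2.
Country B's best replies: T0→Moderate; T1→Free; T2→High; T3→Moderate; T4→Moderate.
Only (T2, High) has each player best-responding; Nash payoffs (10, 7).
Sequential outcome (T0, Moderate) differs from the Nash profile (T2, High).

no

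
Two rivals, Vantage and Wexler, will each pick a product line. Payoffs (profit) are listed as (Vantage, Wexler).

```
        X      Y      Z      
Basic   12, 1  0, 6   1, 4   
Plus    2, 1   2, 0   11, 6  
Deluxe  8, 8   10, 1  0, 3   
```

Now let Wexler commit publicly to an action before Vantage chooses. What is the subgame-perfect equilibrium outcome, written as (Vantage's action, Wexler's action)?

Work backward from Vantage's decision.
- X: Vantage compares 12, 2, 8 and picks Basic; Wexler would get 1.
- Y: Vantage compares 0, 2, 10 and picks Deluxe; Wexler would get 1.
- Z: Vantage compares 1, 11, 0 and picks Plus; Wexler would get 6.
Wexler's induced payoffs are 1, 1, 6, so Wexler commits to Z. Subgame-perfect outcome: (Plus, Z) with payoffs (11, 6).

(Plus, Z)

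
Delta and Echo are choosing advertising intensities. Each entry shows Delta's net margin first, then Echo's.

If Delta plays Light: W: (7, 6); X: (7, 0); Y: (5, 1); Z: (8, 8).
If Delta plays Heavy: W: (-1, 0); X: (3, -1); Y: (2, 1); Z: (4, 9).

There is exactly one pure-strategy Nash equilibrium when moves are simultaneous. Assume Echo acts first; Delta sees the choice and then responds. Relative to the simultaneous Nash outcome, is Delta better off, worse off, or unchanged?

Work backward from Delta's decision.
- W: BR = Light, leader payoff 6.
- X: BR = Light, leader payoff 0.
- Y: BR = Light, leader payoff 1.
- Z: BR = Light, leader payoff 8.
Among 6, 0, 1, 8, the best is 8 at Z. Subgame-perfect outcome: (Light, Z) with payoffs (8, 8).
Under simultaneous play:
Delta's best replies: W→Light; X→Light; Y→Light; Z→Light.
Echo's best replies: Light→Z; Heavy→Z.
Only (Light, Z) has each player best-responding; Nash payoffs (8, 8).
Delta earns 8 sequentially versus 8 at the Nash outcome: unchanged.

unchanged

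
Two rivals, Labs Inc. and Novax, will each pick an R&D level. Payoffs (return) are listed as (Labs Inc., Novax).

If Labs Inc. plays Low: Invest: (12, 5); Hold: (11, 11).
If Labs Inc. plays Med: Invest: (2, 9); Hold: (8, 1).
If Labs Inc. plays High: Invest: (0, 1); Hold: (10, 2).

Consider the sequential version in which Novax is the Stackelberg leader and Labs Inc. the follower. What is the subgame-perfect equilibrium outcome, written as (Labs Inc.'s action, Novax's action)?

(Low, Hold)

Work backward from Labs Inc.'s decision.
- Invest → Labs Inc. plays Low (best of 12, 2, 0); Novax gets 5.
- Hold → Labs Inc. plays Low (best of 11, 8, 10); Novax gets 11.
Maximizing over 5, 11, Novax chooses Hold. Subgame-perfect outcome: (Low, Hold) with payoffs (11, 11).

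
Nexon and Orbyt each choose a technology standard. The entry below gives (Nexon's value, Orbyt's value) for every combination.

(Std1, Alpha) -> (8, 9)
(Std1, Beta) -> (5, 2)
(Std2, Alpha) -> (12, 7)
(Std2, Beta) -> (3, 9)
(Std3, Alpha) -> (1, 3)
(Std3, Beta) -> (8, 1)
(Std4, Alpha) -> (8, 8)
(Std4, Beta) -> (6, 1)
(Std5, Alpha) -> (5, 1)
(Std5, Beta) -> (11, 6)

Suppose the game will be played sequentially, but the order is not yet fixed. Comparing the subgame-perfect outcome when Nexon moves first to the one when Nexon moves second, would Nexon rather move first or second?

If Nexon leads: Orbyt's best replies are Std1→Alpha, Std2→Beta, Std3→Alpha, Std4→Alpha, Std5→Beta; Nexon's induced payoffs 8, 3, 1, 8, 11; outcome (Std5, Beta), payoffs (11, 6).
If Orbyt leads: Nexon's best replies are Alpha→Std2, Beta→Std5; Orbyt's induced payoffs 7, 6; outcome (Std2, Alpha), payoffs (12, 7).
Nexon gets 11 moving first and 12 moving second, so Nexon prefers to move second.

second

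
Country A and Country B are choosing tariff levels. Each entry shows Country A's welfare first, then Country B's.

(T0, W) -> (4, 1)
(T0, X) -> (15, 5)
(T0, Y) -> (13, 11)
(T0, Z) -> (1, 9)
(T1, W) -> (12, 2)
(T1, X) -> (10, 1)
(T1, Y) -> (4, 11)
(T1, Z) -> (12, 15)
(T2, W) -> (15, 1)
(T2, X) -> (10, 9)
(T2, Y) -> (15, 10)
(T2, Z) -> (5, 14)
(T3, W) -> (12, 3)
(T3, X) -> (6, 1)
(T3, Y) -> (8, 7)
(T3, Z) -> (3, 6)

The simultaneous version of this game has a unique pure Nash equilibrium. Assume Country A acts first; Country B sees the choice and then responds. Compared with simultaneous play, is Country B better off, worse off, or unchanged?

Solve by backward induction (Country A leads).
- T0 → Country B plays Y (best of 1, 5, 11, 9); Country A gets 13.
- T1 → Country B plays Z (best of 2, 1, 11, 15); Country A gets 12.
- T2 → Country B plays Z (best of 1, 9, 10, 14); Country A gets 5.
- T3 → Country B plays Y (best of 3, 1, 7, 6); Country A gets 8.
Among 13, 12, 5, 8, the best is 13 at T0. Subgame-perfect outcome: (T0, Y) with payoffs (13, 11).
Now find the simultaneous Nash equilibrium.
Country A's best replies: W→T2; X→T0; Y→T2; Z→T1.
Country B's best replies: T0→Y; T1→Z; T2→Z; T3→Y.
The unique mutual best reply is (T1, Z), giving (12, 15).
Country B earns 11 sequentially versus 15 at the Nash outcome: worse off.

worse off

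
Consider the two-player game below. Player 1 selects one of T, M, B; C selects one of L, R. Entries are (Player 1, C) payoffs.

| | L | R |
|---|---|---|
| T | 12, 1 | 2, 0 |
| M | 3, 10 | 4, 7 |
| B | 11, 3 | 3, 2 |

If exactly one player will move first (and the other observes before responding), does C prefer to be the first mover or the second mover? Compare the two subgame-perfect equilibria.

If Player 1 leads: C's best replies are T→L, M→L, B→L; Player 1's induced payoffs 12, 3, 11; outcome (T, L), payoffs (12, 1).
If C leads: Player 1's best replies are L→T, R→M; C's induced payoffs 1, 7; outcome (M, R), payoffs (4, 7).
C gets 7 moving first and 1 moving second, so C prefers to move first.

first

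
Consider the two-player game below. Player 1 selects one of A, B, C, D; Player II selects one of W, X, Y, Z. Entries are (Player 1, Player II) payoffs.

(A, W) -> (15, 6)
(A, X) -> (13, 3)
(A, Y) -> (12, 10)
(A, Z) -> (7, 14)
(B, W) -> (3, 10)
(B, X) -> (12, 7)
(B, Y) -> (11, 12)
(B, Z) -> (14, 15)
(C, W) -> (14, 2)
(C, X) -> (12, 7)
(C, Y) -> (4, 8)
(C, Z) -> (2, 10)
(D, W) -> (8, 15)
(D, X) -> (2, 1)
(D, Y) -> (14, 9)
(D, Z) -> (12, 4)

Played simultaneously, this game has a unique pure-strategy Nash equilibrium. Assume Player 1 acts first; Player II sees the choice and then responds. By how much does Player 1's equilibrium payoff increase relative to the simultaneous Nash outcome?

0

Backward induction with Player 1 moving first.
- A: Player II compares 6, 3, 10, 14 and picks Z; Player 1 would get 7.
- B: Player II compares 10, 7, 12, 15 and picks Z; Player 1 would get 14.
- C: Player II compares 2, 7, 8, 10 and picks Z; Player 1 would get 2.
- D: Player II compares 15, 1, 9, 4 and picks W; Player 1 would get 8.
Maximizing over 7, 14, 2, 8, Player 1 chooses B. Subgame-perfect outcome: (B, Z) with payoffs (14, 15).
Now find the simultaneous Nash equilibrium.
Player 1's best replies: W→A; X→A; Y→D; Z→B.
Player II's best replies: A→Z; B→Z; C→Z; D→W.
The unique mutual best reply is (B, Z), giving (14, 15).
Player 1's commitment gain: 14 − 14 = 0.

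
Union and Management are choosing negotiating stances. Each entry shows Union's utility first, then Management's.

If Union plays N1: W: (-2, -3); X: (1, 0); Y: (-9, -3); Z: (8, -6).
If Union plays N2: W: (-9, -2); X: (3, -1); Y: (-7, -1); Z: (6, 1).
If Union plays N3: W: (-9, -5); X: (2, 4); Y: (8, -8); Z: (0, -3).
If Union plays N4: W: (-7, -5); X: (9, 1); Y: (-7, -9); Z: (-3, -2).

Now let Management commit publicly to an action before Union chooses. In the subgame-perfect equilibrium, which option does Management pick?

X

Solve by backward induction (Management leads).
- W: BR = N1, leader payoff -3.
- X: BR = N4, leader payoff 1.
- Y: BR = N3, leader payoff -8.
- Z: BR = N1, leader payoff -6.
Maximizing over -3, 1, -8, -6, Management chooses X. Subgame-perfect outcome: (N4, X) with payoffs (9, 1).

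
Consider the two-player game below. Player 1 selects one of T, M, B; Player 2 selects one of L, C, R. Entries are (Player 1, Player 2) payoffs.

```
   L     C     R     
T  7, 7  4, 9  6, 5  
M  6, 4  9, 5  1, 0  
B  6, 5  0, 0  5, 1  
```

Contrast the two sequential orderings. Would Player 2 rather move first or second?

first

If Player 1 leads: Player 2's best replies are T→C, M→C, B→L; Player 1's induced payoffs 4, 9, 6; outcome (M, C), payoffs (9, 5).
If Player 2 leads: Player 1's best replies are L→T, C→M, R→T; Player 2's induced payoffs 7, 5, 5; outcome (T, L), payoffs (7, 7).
Player 2 gets 7 moving first and 5 moving second, so Player 2 prefers to move first.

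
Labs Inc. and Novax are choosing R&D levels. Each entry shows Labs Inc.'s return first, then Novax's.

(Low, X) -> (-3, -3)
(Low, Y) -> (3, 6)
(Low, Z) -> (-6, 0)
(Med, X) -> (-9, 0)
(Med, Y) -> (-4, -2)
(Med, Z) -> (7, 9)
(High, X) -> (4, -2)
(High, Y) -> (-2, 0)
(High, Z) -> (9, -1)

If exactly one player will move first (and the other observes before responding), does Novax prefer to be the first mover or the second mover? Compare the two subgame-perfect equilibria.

second

If Labs Inc. leads: Novax's best replies are Low→Y, Med→Z, High→Y; Labs Inc.'s induced payoffs 3, 7, -2; outcome (Med, Z), payoffs (7, 9).
If Novax leads: Labs Inc.'s best replies are X→High, Y→Low, Z→High; Novax's induced payoffs -2, 6, -1; outcome (Low, Y), payoffs (3, 6).
Novax gets 6 moving first and 9 moving second, so Novax prefers to move second.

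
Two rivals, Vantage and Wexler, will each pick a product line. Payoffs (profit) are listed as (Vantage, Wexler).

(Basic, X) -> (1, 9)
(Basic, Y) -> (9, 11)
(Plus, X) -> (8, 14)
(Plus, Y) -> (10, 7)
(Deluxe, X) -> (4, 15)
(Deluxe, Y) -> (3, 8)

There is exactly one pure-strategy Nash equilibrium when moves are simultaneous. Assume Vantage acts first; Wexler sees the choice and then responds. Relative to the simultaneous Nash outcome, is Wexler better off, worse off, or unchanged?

Wexler best-responds to each possible Vantage move:
- Basic: Wexler compares 9, 11 and picks Y; Vantage would get 9.
- Plus: Wexler compares 14, 7 and picks X; Vantage would get 8.
- Deluxe: Wexler compares 15, 8 and picks X; Vantage would get 4.
Among 9, 8, 4, the best is 9 at Basic. Subgame-perfect outcome: (Basic, Y) with payoffs (9, 11).
Now find the simultaneous Nash equilibrium.
Vantage's best replies: X→Plus; Y→Plus.
Wexler's best replies: Basic→Y; Plus→X; Deluxe→X.
Only (Plus, X) has each player best-responding; Nash payoffs (8, 14).
Wexler earns 11 sequentially versus 14 at the Nash outcome: worse off.

worse off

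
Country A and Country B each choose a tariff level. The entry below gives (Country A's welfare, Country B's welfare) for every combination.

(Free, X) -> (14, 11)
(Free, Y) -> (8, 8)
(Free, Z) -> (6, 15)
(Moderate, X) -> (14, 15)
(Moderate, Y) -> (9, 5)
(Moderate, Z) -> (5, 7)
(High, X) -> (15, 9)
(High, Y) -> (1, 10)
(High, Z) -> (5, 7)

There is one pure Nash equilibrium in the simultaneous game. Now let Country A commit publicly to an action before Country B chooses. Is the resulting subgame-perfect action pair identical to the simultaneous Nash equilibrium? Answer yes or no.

no

Solve by backward induction (Country A leads).
- Free: Country B compares 11, 8, 15 and picks Z; Country A would get 6.
- Moderate: Country B compares 15, 5, 7 and picks X; Country A would get 14.
- High: Country B compares 9, 10, 7 and picks Y; Country A would get 1.
Maximizing over 6, 14, 1, Country A chooses Moderate. Subgame-perfect outcome: (Moderate, X) with payoffs (14, 15).
For the simultaneous game, intersect best replies.
Country A's best replies: X→High; Y→Moderate; Z→Free.
Country B's best replies: Free→Z; Moderate→X; High→Y.
Only (Free, Z) has each player best-responding; Nash payoffs (6, 15).
Sequential outcome (Moderate, X) differs from the Nash profile (Free, Z).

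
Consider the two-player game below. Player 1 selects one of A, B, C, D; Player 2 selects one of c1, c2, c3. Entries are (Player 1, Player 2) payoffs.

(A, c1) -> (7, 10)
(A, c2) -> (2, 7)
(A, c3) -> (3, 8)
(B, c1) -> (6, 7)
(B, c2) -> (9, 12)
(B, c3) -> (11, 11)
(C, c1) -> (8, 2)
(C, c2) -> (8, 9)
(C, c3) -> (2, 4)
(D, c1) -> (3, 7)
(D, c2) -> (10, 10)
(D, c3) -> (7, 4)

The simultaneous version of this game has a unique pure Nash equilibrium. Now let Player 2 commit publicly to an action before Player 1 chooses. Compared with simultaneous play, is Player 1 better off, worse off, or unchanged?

Work backward from Player 1's decision.
- c1: BR = C, leader payoff 2.
- c2: BR = D, leader payoff 10.
- c3: BR = B, leader payoff 11.
Player 2's induced payoffs are 2, 10, 11, so Player 2 commits to c3. Subgame-perfect outcome: (B, c3) with payoffs (11, 11).
For the simultaneous game, intersect best replies.
Player 1's best replies: c1→C; c2→D; c3→B.
Player 2's best replies: A→c1; B→c2; C→c2; D→c2.
Only (D, c2) has each player best-responding; Nash payoffs (10, 10).
Player 1 earns 11 sequentially versus 10 at the Nash outcome: better off.

better off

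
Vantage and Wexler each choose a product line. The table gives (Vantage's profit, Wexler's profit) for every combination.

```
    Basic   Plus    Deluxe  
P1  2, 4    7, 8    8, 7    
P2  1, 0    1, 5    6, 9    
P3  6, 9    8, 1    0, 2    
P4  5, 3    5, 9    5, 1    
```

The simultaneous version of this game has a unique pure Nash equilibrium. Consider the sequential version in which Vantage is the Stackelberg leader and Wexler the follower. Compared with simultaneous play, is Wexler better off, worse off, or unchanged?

Backward induction with Vantage moving first.
- P1: BR = Plus, leader payoff 7.
- P2: BR = Deluxe, leader payoff 6.
- P3: BR = Basic, leader payoff 6.
- P4: BR = Plus, leader payoff 5.
Among 7, 6, 6, 5, the best is 7 at P1. Subgame-perfect outcome: (P1, Plus) with payoffs (7, 8).
For the simultaneous game, intersect best replies.
Vantage's best replies: Basic→P3; Plus→P3; Deluxe→P1.
Wexler's best replies: P1→Plus; P2→Deluxe; P3→Basic; P4→Plus.
Only (P3, Basic) has each player best-responding; Nash payoffs (6, 9).
Wexler earns 8 sequentially versus 9 at the Nash outcome: worse off.

worse off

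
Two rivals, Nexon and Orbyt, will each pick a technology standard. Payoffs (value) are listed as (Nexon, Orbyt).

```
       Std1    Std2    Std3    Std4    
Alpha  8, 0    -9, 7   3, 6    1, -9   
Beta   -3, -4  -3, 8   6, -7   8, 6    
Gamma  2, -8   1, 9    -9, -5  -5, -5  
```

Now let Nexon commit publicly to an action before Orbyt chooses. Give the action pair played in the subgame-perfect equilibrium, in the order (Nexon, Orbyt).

Backward induction with Nexon moving first.
- Alpha: Orbyt compares 0, 7, 6, -9 and picks Std2; Nexon would get -9.
- Beta: Orbyt compares -4, 8, -7, 6 and picks Std2; Nexon would get -3.
- Gamma: Orbyt compares -8, 9, -5, -5 and picks Std2; Nexon would get 1.
Nexon's induced payoffs are -9, -3, 1, so Nexon commits to Gamma. Subgame-perfect outcome: (Gamma, Std2) with payoffs (1, 9).

(Gamma, Std2)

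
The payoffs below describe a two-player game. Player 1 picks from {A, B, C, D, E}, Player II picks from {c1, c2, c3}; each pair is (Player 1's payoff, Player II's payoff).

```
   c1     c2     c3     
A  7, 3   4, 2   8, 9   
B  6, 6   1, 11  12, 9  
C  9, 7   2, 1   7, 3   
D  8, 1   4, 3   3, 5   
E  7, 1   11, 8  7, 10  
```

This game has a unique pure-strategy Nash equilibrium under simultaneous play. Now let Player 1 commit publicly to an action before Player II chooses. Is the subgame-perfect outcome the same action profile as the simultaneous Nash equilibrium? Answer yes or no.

Work backward from Player II's decision.
- A → Player II plays c3 (best of 3, 2, 9); Player 1 gets 8.
- B → Player II plays c2 (best of 6, 11, 9); Player 1 gets 1.
- C → Player II plays c1 (best of 7, 1, 3); Player 1 gets 9.
- D → Player II plays c3 (best of 1, 3, 5); Player 1 gets 3.
- E → Player II plays c3 (best of 1, 8, 10); Player 1 gets 7.
Among 8, 1, 9, 3, 7, the best is 9 at C. Subgame-perfect outcome: (C, c1) with payoffs (9, 7).
Now find the simultaneous Nash equilibrium.
Player 1's best replies: c1→C; c2→E; c3→B.
Player II's best replies: A→c3; B→c2; C→c1; D→c3; E→c3.
The unique mutual best reply is (C, c1), giving (9, 7).
Sequential outcome (C, c1) coincides with the Nash profile (C, c1).

yes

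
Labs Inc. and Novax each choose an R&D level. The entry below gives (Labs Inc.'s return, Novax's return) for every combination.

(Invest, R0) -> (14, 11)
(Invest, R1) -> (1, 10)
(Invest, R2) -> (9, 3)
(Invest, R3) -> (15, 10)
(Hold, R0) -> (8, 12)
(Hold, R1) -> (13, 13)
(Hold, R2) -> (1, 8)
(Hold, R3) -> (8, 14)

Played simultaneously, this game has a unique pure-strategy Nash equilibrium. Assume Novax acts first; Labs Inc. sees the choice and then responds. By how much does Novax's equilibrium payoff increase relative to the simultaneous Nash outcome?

Backward induction with Novax moving first.
- R0: Labs Inc. compares 14, 8 and picks Invest; Novax would get 11.
- R1: Labs Inc. compares 1, 13 and picks Hold; Novax would get 13.
- R2: Labs Inc. compares 9, 1 and picks Invest; Novax would get 3.
- R3: Labs Inc. compares 15, 8 and picks Invest; Novax would get 10.
Novax's induced payoffs are 11, 13, 3, 10, so Novax commits to R1. Subgame-perfect outcome: (Hold, R1) with payoffs (13, 13).
Now find the simultaneous Nash equilibrium.
Labs Inc.'s best replies: R0→Invest; R1→Hold; R2→Invest; R3→Invest.
Novax's best replies: Invest→R0; Hold→R3.
The unique mutual best reply is (Invest, R0), giving (14, 11).
Novax's commitment gain: 13 − 11 = 2.

2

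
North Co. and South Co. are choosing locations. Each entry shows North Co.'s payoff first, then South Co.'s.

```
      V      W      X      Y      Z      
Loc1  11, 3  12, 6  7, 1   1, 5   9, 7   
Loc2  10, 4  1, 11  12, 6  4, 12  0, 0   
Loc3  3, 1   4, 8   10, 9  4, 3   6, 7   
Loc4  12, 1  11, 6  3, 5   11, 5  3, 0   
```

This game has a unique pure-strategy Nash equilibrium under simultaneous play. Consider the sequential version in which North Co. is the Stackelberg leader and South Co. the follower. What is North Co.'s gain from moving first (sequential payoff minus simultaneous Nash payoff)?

2

Backward induction with North Co. moving first.
- Loc1: BR = Z, leader payoff 9.
- Loc2: BR = Y, leader payoff 4.
- Loc3: BR = X, leader payoff 10.
- Loc4: BR = W, leader payoff 11.
Maximizing over 9, 4, 10, 11, North Co. chooses Loc4. Subgame-perfect outcome: (Loc4, W) with payoffs (11, 6).
For the simultaneous game, intersect best replies.
North Co.'s best replies: V→Loc4; W→Loc1; X→Loc2; Y→Loc4; Z→Loc1.
South Co.'s best replies: Loc1→Z; Loc2→Y; Loc3→X; Loc4→W.
Only (Loc1, Z) has each player best-responding; Nash payoffs (9, 7).
North Co.'s commitment gain: 11 − 9 = 2.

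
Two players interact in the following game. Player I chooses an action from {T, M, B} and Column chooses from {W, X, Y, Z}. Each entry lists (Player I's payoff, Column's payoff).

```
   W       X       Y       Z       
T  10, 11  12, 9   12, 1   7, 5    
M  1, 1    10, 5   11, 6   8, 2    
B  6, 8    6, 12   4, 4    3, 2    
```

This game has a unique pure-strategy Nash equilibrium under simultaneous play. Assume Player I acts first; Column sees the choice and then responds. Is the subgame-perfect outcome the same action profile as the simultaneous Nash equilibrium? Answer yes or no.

Solve by backward induction (Player I leads).
- T → Column plays W (best of 11, 9, 1, 5); Player I gets 10.
- M → Column plays Y (best of 1, 5, 6, 2); Player I gets 11.
- B → Column plays X (best of 8, 12, 4, 2); Player I gets 6.
Among 10, 11, 6, the best is 11 at M. Subgame-perfect outcome: (M, Y) with payoffs (11, 6).
Now find the simultaneous Nash equilibrium.
Player I's best replies: W→T; X→T; Y→T; Z→M.
Column's best replies: T→W; M→Y; B→X.
Only (T, W) has each player best-responding; Nash payoffs (10, 11).
Sequential outcome (M, Y) differs from the Nash profile (T, W).

no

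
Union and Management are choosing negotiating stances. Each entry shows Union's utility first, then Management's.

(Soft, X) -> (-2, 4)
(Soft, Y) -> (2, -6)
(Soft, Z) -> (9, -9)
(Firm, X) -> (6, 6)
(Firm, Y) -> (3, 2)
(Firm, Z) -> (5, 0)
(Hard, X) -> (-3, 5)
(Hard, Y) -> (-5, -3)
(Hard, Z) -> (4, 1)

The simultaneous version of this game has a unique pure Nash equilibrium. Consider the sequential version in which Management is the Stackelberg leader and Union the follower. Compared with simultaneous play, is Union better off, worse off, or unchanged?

Work backward from Union's decision.
- X: Union compares -2, 6, -3 and picks Firm; Management would get 6.
- Y: Union compares 2, 3, -5 and picks Firm; Management would get 2.
- Z: Union compares 9, 5, 4 and picks Soft; Management would get -9.
Among 6, 2, -9, the best is 6 at X. Subgame-perfect outcome: (Firm, X) with payoffs (6, 6).
Now find the simultaneous Nash equilibrium.
Union's best replies: X→Firm; Y→Firm; Z→Soft.
Management's best replies: Soft→X; Firm→X; Hard→X.
The unique mutual best reply is (Firm, X), giving (6, 6).
Union earns 6 sequentially versus 6 at the Nash outcome: unchanged.

unchanged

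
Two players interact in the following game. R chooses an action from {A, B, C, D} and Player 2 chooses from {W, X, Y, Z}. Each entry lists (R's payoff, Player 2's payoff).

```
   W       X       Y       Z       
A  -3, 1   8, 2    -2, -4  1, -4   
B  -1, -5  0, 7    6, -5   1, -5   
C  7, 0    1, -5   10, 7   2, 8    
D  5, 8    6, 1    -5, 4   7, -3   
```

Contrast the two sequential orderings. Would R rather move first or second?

second

If R leads: Player 2's best replies are A→X, B→X, C→Z, D→W; R's induced payoffs 8, 0, 2, 5; outcome (A, X), payoffs (8, 2).
If Player 2 leads: R's best replies are W→C, X→A, Y→C, Z→D; Player 2's induced payoffs 0, 2, 7, -3; outcome (C, Y), payoffs (10, 7).
R gets 8 moving first and 10 moving second, so R prefers to move second.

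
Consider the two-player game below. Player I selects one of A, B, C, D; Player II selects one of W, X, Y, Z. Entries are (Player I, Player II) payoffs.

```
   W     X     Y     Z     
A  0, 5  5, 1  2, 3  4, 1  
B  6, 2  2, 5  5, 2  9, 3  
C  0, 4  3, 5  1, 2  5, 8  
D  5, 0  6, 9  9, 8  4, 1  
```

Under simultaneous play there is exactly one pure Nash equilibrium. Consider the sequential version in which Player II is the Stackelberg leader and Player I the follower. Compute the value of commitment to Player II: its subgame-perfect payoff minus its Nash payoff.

Backward induction with Player II moving first.
- W: BR = B, leader payoff 2.
- X: BR = D, leader payoff 9.
- Y: BR = D, leader payoff 8.
- Z: BR = B, leader payoff 3.
Player II's induced payoffs are 2, 9, 8, 3, so Player II commits to X. Subgame-perfect outcome: (D, X) with payoffs (6, 9).
For the simultaneous game, intersect best replies.
Player I's best replies: W→B; X→D; Y→D; Z→B.
Player II's best replies: A→W; B→X; C→Z; D→X.
Only (D, X) has each player best-responding; Nash payoffs (6, 9).
Player II's commitment gain: 9 − 9 = 0.

0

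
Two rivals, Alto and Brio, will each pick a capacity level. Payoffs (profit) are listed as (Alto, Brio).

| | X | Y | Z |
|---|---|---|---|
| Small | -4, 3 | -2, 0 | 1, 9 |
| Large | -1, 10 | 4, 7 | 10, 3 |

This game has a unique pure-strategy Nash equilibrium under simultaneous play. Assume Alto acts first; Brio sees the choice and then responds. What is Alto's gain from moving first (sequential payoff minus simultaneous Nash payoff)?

Backward induction with Alto moving first.
- Small → Brio plays Z (best of 3, 0, 9); Alto gets 1.
- Large → Brio plays X (best of 10, 7, 3); Alto gets -1.
Maximizing over 1, -1, Alto chooses Small. Subgame-perfect outcome: (Small, Z) with payoffs (1, 9).
Under simultaneous play:
Alto's best replies: X→Large; Y→Large; Z→Large.
Brio's best replies: Small→Z; Large→X.
Only (Large, X) has each player best-responding; Nash payoffs (-1, 10).
Alto's commitment gain: 1 − -1 = 2.

2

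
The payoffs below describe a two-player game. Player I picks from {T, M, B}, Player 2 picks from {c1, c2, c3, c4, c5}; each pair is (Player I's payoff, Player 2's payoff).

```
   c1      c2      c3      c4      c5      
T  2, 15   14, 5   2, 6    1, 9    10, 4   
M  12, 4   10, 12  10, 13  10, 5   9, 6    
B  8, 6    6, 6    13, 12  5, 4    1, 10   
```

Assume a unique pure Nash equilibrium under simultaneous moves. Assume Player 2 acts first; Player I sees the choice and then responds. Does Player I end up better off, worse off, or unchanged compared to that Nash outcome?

Work backward from Player I's decision.
- c1: Player I compares 2, 12, 8 and picks M; Player 2 would get 4.
- c2: Player I compares 14, 10, 6 and picks T; Player 2 would get 5.
- c3: Player I compares 2, 10, 13 and picks B; Player 2 would get 12.
- c4: Player I compares 1, 10, 5 and picks M; Player 2 would get 5.
- c5: Player I compares 10, 9, 1 and picks T; Player 2 would get 4.
Among 4, 5, 12, 5, 4, the best is 12 at c3. Subgame-perfect outcome: (B, c3) with payoffs (13, 12).
Now find the simultaneous Nash equilibrium.
Player I's best replies: c1→M; c2→T; c3→B; c4→M; c5→T.
Player 2's best replies: T→c1; M→c3; B→c3.
The unique mutual best reply is (B, c3), giving (13, 12).
Player I earns 13 sequentially versus 13 at the Nash outcome: unchanged.

unchanged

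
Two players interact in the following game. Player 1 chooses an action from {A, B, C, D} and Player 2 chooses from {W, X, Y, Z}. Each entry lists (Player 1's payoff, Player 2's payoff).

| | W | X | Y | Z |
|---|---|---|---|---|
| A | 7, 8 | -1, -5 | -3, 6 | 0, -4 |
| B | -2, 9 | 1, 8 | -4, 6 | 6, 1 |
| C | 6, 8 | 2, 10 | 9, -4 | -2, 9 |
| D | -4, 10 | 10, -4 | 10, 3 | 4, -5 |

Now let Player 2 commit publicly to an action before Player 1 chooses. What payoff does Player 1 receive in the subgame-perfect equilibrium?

Backward induction with Player 2 moving first.
- W: BR = A, leader payoff 8.
- X: BR = D, leader payoff -4.
- Y: BR = D, leader payoff 3.
- Z: BR = B, leader payoff 1.
Among 8, -4, 3, 1, the best is 8 at W. Subgame-perfect outcome: (A, W) with payoffs (7, 8).

7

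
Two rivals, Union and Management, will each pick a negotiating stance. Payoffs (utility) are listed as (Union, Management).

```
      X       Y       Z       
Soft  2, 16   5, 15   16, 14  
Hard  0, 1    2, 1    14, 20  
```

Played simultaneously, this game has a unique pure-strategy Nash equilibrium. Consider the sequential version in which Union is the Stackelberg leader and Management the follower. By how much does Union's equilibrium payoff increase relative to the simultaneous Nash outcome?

Work backward from Management's decision.
- Soft: Management compares 16, 15, 14 and picks X; Union would get 2.
- Hard: Management compares 1, 1, 20 and picks Z; Union would get 14.
Among 2, 14, the best is 14 at Hard. Subgame-perfect outcome: (Hard, Z) with payoffs (14, 20).
Under simultaneous play:
Union's best replies: X→Soft; Y→Soft; Z→Soft.
Management's best replies: Soft→X; Hard→Z.
The unique mutual best reply is (Soft, X), giving (2, 16).
Union's commitment gain: 14 − 2 = 12.

12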